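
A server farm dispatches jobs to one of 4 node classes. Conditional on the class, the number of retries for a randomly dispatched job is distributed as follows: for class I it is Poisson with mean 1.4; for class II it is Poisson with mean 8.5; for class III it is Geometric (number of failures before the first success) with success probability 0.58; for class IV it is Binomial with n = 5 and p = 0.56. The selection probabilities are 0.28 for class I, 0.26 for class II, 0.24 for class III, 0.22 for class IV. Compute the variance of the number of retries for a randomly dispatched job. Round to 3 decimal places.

12.853

Per component, I: μ=1.4, E[X²]=3.36; II: μ=8.5, E[X²]=80.75; III: μ=0.724138, E[X²]=1.77289; IV: μ=2.8, E[X²]=9.072.
E[X] = 0.28·1.4 + 0.26·8.5 + 0.24·0.724138 + 0.22·2.8 = 3.39179.
E[X²] = 0.28·3.36 + 0.26·80.75 + 0.24·1.77289 + 0.22·9.072 = 24.3571.
Var(X) = E[X²] − (E[X])² = 24.3571 − 11.5043 = 12.8529.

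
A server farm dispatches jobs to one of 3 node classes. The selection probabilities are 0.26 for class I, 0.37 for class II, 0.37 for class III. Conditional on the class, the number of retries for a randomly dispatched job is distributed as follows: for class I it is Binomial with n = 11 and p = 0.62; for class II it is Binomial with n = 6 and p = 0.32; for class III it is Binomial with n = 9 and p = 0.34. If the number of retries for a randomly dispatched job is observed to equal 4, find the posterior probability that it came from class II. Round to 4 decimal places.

0.2253

Likelihoods P(X=4 | ·): I: 0.0557912; II: 0.0727292; III: 0.210866.
Posterior ∝ prior × likelihood. Numerator for II: 0.37·0.0727292 = 0.0269098.
Normalizing constant: 0.26·0.0557912 + 0.37·0.0727292 + 0.37·0.210866 = 0.119436.
P(II | observation) = 0.0269098 / 0.119436 = 0.225308.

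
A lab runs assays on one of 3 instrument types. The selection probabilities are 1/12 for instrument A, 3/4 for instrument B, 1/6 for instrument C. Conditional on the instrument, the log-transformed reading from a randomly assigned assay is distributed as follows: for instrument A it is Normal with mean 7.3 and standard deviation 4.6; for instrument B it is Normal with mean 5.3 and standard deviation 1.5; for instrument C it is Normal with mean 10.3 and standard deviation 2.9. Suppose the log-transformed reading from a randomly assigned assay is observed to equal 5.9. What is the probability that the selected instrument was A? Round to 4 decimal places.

Likelihoods f(5.9 | ·): A: 0.0828015; B: 0.245513; C: 0.0435145.
Posterior ∝ prior × likelihood. Numerator for A: 0.0833333·0.0828015 = 0.00690013.
Normalizing constant: 0.0833333·0.0828015 + 0.75·0.245513 + 0.166667·0.0435145 = 0.198288.
P(A | observation) = 0.00690013 / 0.198288 = 0.0347986.

0.0348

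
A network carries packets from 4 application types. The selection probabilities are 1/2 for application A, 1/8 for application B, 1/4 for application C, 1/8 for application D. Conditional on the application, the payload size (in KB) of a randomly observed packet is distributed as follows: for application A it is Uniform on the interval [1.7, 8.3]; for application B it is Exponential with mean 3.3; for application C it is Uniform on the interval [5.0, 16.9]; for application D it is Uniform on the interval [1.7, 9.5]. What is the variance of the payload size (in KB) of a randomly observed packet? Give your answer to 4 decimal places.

14.1946

Per component, A: μ=5, E[X²]=28.63; B: μ=3.3, E[X²]=21.78; C: μ=10.95, E[X²]=131.703; D: μ=5.6, E[X²]=36.43.
E[X] = 0.5·5 + 0.125·3.3 + 0.25·10.95 + 0.125·5.6 = 6.35.
E[X²] = 0.5·28.63 + 0.125·21.78 + 0.25·131.703 + 0.125·36.43 = 54.5171.
Var(X) = E[X²] − (E[X])² = 54.5171 − 40.3225 = 14.1946.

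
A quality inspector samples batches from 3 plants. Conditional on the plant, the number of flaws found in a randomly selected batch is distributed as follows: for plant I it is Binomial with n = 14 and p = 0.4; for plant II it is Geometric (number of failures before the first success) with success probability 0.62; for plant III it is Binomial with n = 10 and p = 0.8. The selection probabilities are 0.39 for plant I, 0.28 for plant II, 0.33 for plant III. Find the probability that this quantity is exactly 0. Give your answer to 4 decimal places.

0.1739

Conditional on each plant, P(X = 0): I: 0.000783642; II: 0.62; III: 1.024e-07.
By total probability, P(X = 0) = 0.39·0.000783642 + 0.28·0.62 + 0.33·1.024e-07 = 0.173906.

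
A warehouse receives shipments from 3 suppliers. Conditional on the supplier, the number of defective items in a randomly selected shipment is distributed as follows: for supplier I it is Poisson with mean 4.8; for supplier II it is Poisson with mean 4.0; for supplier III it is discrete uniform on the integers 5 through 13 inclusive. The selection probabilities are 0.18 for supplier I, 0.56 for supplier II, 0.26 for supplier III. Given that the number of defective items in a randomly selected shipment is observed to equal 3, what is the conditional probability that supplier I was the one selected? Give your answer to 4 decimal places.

Likelihoods P(X=3 | ·): I: 0.151691; II: 0.195367; III: 0.
Posterior ∝ prior × likelihood. Numerator for I: 0.18·0.151691 = 0.0273043.
Normalizing constant: 0.18·0.151691 + 0.56·0.195367 + 0.26·0 = 0.13671.
P(I | observation) = 0.0273043 / 0.13671 = 0.199725.

0.1997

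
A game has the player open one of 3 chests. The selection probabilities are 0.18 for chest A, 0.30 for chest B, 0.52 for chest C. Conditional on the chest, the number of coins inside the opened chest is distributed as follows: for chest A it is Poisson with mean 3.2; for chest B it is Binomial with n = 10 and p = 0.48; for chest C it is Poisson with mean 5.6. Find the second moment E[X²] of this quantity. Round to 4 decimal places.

29.2992

For each component E[X²] = Var + (mean)², giving A: 13.44; B: 25.536; C: 36.96.
Overall E[X²] = 0.18·13.44 + 0.3·25.536 + 0.52·36.96 = 29.2992.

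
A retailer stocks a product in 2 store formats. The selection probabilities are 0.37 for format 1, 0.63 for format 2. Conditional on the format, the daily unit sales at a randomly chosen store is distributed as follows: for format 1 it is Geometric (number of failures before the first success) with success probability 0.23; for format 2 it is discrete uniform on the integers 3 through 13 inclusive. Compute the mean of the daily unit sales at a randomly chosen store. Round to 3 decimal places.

6.279

Component means — 1: 3.34783; 2: 8.
E[X] = 0.37·3.34783 + 0.63·8 = 6.2787.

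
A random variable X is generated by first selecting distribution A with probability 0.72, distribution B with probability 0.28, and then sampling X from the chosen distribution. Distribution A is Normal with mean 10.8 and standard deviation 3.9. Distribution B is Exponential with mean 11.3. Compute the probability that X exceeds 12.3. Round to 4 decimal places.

Conditional on each component, P(X > 12.3): A: 0.350261; B: 0.336723.
By total probability, P(X > 12.3) = 0.72·0.350261 + 0.28·0.336723 = 0.34647.

0.3465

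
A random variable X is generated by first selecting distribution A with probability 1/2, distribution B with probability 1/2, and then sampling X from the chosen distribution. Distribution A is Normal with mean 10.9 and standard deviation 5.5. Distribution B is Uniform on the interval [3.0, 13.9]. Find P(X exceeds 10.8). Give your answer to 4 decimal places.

0.3958

Conditional on each component, P(X > 10.8): A: 0.507253; B: 0.284404.
By total probability, P(X > 10.8) = 0.5·0.507253 + 0.5·0.284404 = 0.395828.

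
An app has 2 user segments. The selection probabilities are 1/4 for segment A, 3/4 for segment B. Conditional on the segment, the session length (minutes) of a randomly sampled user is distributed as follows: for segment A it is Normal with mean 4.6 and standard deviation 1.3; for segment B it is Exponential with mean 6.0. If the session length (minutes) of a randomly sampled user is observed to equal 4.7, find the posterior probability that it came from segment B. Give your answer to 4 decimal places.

0.4275

Likelihoods f(4.7 | ·): A: 0.305972; B: 0.0761468.
Posterior ∝ prior × likelihood. Numerator for B: 0.75·0.0761468 = 0.0571101.
Normalizing constant: 0.25·0.305972 + 0.75·0.0761468 = 0.133603.
P(B | observation) = 0.0571101 / 0.133603 = 0.427461.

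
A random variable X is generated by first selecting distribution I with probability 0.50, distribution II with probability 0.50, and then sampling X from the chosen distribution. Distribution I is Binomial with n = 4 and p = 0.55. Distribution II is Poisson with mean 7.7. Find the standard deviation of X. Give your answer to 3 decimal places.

3.451

Per component, I: μ=2.2, E[X²]=5.83; II: μ=7.7, E[X²]=66.99.
E[X] = 0.5·2.2 + 0.5·7.7 = 4.95.
E[X²] = 0.5·5.83 + 0.5·66.99 = 36.41.
Var(X) = E[X²] − (E[X])² = 36.41 − 24.5025 = 11.9075.
SD(X) = √11.9075 = 3.45072.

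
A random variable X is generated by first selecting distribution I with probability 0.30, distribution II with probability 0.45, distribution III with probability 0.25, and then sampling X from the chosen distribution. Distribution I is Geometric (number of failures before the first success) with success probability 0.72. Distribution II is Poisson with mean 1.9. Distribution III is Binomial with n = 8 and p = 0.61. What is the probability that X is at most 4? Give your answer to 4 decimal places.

Conditional on each component, P(X ≤ 4): I: 0.998279; II: 0.955919; III: 0.382797.
By total probability, P(X ≤ 4) = 0.3·0.998279 + 0.45·0.955919 + 0.25·0.382797 = 0.825346.

0.8253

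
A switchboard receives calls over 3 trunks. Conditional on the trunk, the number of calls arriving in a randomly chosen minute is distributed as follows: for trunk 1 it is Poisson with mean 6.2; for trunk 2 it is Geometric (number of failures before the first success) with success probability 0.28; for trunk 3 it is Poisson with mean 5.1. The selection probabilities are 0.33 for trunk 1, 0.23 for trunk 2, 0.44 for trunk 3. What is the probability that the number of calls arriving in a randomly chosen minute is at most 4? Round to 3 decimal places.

Conditional on each trunk, P(X ≤ 4): 1: 0.259177; 2: 0.806508; 3: 0.423125.
By total probability, P(X ≤ 4) = 0.33·0.259177 + 0.23·0.806508 + 0.44·0.423125 = 0.457201.

0.457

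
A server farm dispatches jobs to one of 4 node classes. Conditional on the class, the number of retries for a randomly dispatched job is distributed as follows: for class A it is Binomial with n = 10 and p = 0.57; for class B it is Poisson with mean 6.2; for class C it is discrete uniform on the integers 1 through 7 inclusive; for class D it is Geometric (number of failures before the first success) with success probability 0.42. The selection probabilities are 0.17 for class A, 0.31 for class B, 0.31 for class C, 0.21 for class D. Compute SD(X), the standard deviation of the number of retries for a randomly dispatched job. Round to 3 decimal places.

2.743

Per component, A: μ=5.7, E[X²]=34.941; B: μ=6.2, E[X²]=44.64; C: μ=4, E[X²]=20; D: μ=1.38095, E[X²]=5.19501.
E[X] = 0.17·5.7 + 0.31·6.2 + 0.31·4 + 0.21·1.38095 = 4.421.
E[X²] = 0.17·34.941 + 0.31·44.64 + 0.31·20 + 0.21·5.19501 = 27.0693.
Var(X) = E[X²] − (E[X])² = 27.0693 − 19.5452 = 7.52408.
SD(X) = √7.52408 = 2.74301.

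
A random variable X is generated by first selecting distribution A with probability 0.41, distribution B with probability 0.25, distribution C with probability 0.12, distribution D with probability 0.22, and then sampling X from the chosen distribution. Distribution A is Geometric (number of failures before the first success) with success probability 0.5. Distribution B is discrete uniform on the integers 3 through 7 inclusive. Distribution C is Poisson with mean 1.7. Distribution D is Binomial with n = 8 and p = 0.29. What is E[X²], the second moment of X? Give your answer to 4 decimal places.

For each component E[X²] = Var + (mean)², giving A: 3; B: 27; C: 4.59; D: 7.0296.
Overall E[X²] = 0.41·3 + 0.25·27 + 0.12·4.59 + 0.22·7.0296 = 10.0773.

10.0773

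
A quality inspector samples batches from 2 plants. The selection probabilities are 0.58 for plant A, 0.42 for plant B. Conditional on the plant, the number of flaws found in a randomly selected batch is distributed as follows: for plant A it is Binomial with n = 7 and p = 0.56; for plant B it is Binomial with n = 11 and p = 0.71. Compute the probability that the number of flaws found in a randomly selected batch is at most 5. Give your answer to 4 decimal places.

Conditional on each plant, P(X ≤ 5): A: 0.887739; B: 0.0674377.
By total probability, P(X ≤ 5) = 0.58·0.887739 + 0.42·0.0674377 = 0.543212.

0.5432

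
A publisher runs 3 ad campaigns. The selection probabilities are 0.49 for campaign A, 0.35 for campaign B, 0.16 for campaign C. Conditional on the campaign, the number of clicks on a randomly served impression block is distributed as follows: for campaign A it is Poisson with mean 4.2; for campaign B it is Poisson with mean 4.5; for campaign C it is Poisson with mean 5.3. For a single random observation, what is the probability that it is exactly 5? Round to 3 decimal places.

0.168

Conditional on each campaign, P(X = 5): A: 0.163316; B: 0.170827; C: 0.173955.
By total probability, P(X = 5) = 0.49·0.163316 + 0.35·0.170827 + 0.16·0.173955 = 0.167647.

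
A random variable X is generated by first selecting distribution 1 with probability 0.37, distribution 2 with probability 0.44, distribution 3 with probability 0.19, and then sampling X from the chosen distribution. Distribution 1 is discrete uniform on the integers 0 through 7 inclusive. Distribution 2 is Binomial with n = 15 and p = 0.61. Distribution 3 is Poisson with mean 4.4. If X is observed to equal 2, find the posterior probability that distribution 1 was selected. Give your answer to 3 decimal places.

Likelihoods P(X=2 | ·): 1: 0.125; 2: 0.000188664; 3: 0.118845.
Posterior ∝ prior × likelihood. Numerator for 1: 0.37·0.125 = 0.04625.
Normalizing constant: 0.37·0.125 + 0.44·0.000188664 + 0.19·0.118845 = 0.0689135.
P(1 | observation) = 0.04625 / 0.0689135 = 0.671131.

0.671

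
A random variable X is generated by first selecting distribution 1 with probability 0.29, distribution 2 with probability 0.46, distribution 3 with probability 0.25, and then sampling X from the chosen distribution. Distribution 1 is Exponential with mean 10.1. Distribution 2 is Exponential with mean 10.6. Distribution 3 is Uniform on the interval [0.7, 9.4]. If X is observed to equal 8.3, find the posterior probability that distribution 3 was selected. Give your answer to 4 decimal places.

0.4696

Likelihoods f(8.3 | ·): 1: 0.0435294; 2: 0.0431155; 3: 0.114943.
Posterior ∝ prior × likelihood. Numerator for 3: 0.25·0.114943 = 0.0287356.
Normalizing constant: 0.29·0.0435294 + 0.46·0.0431155 + 0.25·0.114943 = 0.0611923.
P(3 | observation) = 0.0287356 / 0.0611923 = 0.469596.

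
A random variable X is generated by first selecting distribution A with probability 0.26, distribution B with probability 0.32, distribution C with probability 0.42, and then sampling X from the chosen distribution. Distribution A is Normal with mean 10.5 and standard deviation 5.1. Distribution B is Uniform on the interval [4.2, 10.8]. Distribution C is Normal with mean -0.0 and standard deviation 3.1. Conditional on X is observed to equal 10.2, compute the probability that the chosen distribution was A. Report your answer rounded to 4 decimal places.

Likelihoods f(10.2 | ·): A: 0.0780888; B: 0.151515; C: 0.000573672.
Posterior ∝ prior × likelihood. Numerator for A: 0.26·0.0780888 = 0.0203031.
Normalizing constant: 0.26·0.0780888 + 0.32·0.151515 + 0.42·0.000573672 = 0.0690289.
P(A | observation) = 0.0203031 / 0.0690289 = 0.294124.

0.2941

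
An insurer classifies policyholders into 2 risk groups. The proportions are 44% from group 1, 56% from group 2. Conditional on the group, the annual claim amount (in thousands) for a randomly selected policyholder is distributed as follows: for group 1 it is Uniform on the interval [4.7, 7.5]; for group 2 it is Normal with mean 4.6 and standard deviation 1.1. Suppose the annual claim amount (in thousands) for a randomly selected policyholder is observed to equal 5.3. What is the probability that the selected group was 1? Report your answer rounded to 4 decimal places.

0.4865

Likelihoods f(5.3 | ·): 1: 0.357143; 2: 0.296198.
Posterior ∝ prior × likelihood. Numerator for 1: 0.44·0.357143 = 0.157143.
Normalizing constant: 0.44·0.357143 + 0.56·0.296198 = 0.323014.
P(1 | observation) = 0.157143 / 0.323014 = 0.48649.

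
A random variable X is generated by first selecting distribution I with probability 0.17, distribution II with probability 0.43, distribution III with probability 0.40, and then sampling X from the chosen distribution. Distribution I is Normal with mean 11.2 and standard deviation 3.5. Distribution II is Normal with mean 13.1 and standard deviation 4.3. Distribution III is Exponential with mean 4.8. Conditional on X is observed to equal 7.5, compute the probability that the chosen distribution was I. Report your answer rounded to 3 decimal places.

Likelihoods f(7.5 | ·): I: 0.0651882; II: 0.0397327; III: 0.043669.
Posterior ∝ prior × likelihood. Numerator for I: 0.17·0.0651882 = 0.011082.
Normalizing constant: 0.17·0.0651882 + 0.43·0.0397327 + 0.4·0.043669 = 0.0456347.
P(I | observation) = 0.011082 / 0.0456347 = 0.242841.

0.243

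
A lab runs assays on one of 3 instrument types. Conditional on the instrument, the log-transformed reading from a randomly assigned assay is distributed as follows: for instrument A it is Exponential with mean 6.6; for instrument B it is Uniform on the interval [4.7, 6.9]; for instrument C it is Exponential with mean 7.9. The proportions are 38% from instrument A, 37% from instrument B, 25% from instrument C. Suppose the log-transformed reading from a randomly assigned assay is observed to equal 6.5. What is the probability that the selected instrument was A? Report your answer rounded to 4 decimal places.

0.1056

Likelihoods f(6.5 | ·): A: 0.0565903; B: 0.454545; C: 0.0555958.
Posterior ∝ prior × likelihood. Numerator for A: 0.38·0.0565903 = 0.0215043.
Normalizing constant: 0.38·0.0565903 + 0.37·0.454545 + 0.25·0.0555958 = 0.203585.
P(A | observation) = 0.0215043 / 0.203585 = 0.105628.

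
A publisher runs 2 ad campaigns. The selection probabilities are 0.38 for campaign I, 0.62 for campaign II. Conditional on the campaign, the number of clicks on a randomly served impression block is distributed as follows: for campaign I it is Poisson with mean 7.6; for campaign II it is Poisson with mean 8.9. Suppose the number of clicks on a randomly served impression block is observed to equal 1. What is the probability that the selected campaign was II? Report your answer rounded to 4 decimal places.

Likelihoods P(X=1 | ·): I: 0.00380343; II: 0.00121386.
Posterior ∝ prior × likelihood. Numerator for II: 0.62·0.00121386 = 0.000752594.
Normalizing constant: 0.38·0.00380343 + 0.62·0.00121386 = 0.0021979.
P(II | observation) = 0.000752594 / 0.0021979 = 0.342415.

0.3424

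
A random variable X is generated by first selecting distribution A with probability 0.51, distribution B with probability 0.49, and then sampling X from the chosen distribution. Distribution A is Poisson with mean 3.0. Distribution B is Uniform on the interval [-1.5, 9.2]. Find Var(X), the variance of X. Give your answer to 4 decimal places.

6.3856

Per component, A: μ=3, E[X²]=12; B: μ=3.85, E[X²]=24.3633.
E[X] = 0.51·3 + 0.49·3.85 = 3.4165.
E[X²] = 0.51·12 + 0.49·24.3633 = 18.058.
Var(X) = E[X²] − (E[X])² = 18.058 − 11.6725 = 6.38556.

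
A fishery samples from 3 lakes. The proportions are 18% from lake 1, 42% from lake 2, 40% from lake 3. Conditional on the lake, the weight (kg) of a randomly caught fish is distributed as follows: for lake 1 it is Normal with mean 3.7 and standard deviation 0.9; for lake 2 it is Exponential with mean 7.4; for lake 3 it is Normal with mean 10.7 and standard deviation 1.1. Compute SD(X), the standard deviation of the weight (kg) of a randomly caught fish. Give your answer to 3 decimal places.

5.479

Per component, 1: μ=3.7, E[X²]=14.5; 2: μ=7.4, E[X²]=109.52; 3: μ=10.7, E[X²]=115.7.
E[X] = 0.18·3.7 + 0.42·7.4 + 0.4·10.7 = 8.054.
E[X²] = 0.18·14.5 + 0.42·109.52 + 0.4·115.7 = 94.8884.
Var(X) = E[X²] − (E[X])² = 94.8884 − 64.8669 = 30.0215.
SD(X) = √30.0215 = 5.47919.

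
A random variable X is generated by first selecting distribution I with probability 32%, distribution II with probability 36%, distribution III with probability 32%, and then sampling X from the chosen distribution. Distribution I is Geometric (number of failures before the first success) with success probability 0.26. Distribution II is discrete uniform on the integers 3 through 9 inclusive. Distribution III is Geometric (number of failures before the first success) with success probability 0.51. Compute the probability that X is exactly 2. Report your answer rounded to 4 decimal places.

Conditional on each component, P(X = 2): I: 0.142376; II: 0; III: 0.122451.
By total probability, P(X = 2) = 0.32·0.142376 + 0.36·0 + 0.32·0.122451 = 0.0847446.

0.0847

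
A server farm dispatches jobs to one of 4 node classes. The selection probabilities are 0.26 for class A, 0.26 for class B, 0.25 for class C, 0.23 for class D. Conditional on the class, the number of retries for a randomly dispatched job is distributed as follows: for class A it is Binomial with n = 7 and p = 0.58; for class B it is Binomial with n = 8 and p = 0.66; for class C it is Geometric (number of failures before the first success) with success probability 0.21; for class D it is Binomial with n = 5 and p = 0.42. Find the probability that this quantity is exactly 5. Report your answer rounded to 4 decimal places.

Conditional on each class, P(X = 5): A: 0.243141; B: 0.275641; C: 0.0646182; D: 0.0130691.
By total probability, P(X = 5) = 0.26·0.243141 + 0.26·0.275641 + 0.25·0.0646182 + 0.23·0.0130691 = 0.154044.

0.1540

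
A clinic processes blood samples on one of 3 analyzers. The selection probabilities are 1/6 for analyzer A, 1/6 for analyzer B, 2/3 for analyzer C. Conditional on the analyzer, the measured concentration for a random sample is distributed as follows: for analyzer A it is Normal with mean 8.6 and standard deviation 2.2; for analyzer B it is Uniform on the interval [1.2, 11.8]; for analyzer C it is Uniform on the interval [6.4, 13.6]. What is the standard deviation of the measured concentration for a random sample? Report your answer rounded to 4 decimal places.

2.6360

Per component, A: μ=8.6, E[X²]=78.8; B: μ=6.5, E[X²]=51.6133; C: μ=10, E[X²]=104.32.
E[X] = 0.166667·8.6 + 0.166667·6.5 + 0.666667·10 = 9.18333.
E[X²] = 0.166667·78.8 + 0.166667·51.6133 + 0.666667·104.32 = 91.2822.
Var(X) = E[X²] − (E[X])² = 91.2822 − 84.3336 = 6.94861.
SD(X) = √6.94861 = 2.63602.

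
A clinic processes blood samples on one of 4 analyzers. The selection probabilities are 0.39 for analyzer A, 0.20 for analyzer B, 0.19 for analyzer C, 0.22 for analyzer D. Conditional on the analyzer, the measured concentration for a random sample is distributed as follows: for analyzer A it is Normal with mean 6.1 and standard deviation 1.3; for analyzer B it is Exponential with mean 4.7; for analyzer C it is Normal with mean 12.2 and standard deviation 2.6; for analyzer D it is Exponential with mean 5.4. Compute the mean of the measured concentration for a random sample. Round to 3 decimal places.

6.825

Component means — A: 6.1; B: 4.7; C: 12.2; D: 5.4.
E[X] = 0.39·6.1 + 0.2·4.7 + 0.19·12.2 + 0.22·5.4 = 6.825.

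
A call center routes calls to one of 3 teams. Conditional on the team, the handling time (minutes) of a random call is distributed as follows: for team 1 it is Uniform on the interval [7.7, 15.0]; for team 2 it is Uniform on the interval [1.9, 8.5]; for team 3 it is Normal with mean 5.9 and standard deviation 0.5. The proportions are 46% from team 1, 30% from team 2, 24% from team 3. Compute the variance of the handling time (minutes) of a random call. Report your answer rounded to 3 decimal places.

Per component, 1: μ=11.35, E[X²]=133.263; 2: μ=5.2, E[X²]=30.67; 3: μ=5.9, E[X²]=35.06.
E[X] = 0.46·11.35 + 0.3·5.2 + 0.24·5.9 = 8.197.
E[X²] = 0.46·133.263 + 0.3·30.67 + 0.24·35.06 = 78.9165.
Var(X) = E[X²] − (E[X])² = 78.9165 − 67.1908 = 11.7257.

11.726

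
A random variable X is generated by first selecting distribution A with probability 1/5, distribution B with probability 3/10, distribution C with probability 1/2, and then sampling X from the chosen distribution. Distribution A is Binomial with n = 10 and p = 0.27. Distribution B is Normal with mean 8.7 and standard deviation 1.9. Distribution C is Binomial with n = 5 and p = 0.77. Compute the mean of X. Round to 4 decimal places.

Component means — A: 2.7; B: 8.7; C: 3.85.
E[X] = 0.2·2.7 + 0.3·8.7 + 0.5·3.85 = 5.075.

5.0750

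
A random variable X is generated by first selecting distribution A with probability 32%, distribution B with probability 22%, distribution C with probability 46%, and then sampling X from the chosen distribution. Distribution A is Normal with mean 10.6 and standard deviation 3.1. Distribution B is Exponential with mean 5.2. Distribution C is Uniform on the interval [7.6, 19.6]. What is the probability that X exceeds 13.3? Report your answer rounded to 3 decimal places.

0.320

Conditional on each component, P(X > 13.3): A: 0.191886; B: 0.0774833; C: 0.525.
By total probability, P(X > 13.3) = 0.32·0.191886 + 0.22·0.0774833 + 0.46·0.525 = 0.31995.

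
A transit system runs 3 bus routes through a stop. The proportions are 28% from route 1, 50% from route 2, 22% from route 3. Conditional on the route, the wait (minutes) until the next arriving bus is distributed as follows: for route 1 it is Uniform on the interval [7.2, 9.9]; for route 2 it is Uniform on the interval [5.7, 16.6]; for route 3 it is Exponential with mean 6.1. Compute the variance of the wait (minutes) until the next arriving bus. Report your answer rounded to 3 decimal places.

17.428

Per component, 1: μ=8.55, E[X²]=73.71; 2: μ=11.15, E[X²]=134.223; 3: μ=6.1, E[X²]=74.42.
E[X] = 0.28·8.55 + 0.5·11.15 + 0.22·6.1 = 9.311.
E[X²] = 0.28·73.71 + 0.5·134.223 + 0.22·74.42 = 104.123.
Var(X) = E[X²] − (E[X])² = 104.123 − 86.6947 = 17.4281.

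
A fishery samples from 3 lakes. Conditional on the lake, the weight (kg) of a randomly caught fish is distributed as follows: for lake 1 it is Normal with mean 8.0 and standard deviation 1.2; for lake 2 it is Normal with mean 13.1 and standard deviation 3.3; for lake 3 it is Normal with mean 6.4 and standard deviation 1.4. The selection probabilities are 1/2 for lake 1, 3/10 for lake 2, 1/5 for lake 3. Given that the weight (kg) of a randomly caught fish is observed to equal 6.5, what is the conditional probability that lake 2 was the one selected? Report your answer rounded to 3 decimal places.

Likelihoods f(6.5 | ·): 1: 0.152208; 2: 0.0163609; 3: 0.284233.
Posterior ∝ prior × likelihood. Numerator for 2: 0.3·0.0163609 = 0.00490827.
Normalizing constant: 0.5·0.152208 + 0.3·0.0163609 + 0.2·0.284233 = 0.137859.
P(2 | observation) = 0.00490827 / 0.137859 = 0.0356037.

0.036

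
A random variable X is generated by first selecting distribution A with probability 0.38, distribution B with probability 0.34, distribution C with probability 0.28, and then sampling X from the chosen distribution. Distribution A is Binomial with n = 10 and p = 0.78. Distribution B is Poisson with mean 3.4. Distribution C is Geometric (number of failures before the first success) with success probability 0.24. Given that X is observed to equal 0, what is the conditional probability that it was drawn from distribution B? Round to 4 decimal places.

Likelihoods P(X=0 | ·): A: 2.65599e-07; B: 0.0333733; C: 0.24.
Posterior ∝ prior × likelihood. Numerator for B: 0.34·0.0333733 = 0.0113469.
Normalizing constant: 0.38·2.65599e-07 + 0.34·0.0333733 + 0.28·0.24 = 0.078547.
P(B | observation) = 0.0113469 / 0.078547 = 0.14446.

0.1445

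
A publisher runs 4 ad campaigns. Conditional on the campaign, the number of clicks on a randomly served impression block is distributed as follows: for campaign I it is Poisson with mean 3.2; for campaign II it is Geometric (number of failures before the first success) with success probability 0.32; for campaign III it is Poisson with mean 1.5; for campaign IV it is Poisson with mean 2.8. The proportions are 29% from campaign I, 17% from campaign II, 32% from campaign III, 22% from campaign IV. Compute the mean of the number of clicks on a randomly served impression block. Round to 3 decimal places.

Component means — I: 3.2; II: 2.125; III: 1.5; IV: 2.8.
E[X] = 0.29·3.2 + 0.17·2.125 + 0.32·1.5 + 0.22·2.8 = 2.38525.

2.385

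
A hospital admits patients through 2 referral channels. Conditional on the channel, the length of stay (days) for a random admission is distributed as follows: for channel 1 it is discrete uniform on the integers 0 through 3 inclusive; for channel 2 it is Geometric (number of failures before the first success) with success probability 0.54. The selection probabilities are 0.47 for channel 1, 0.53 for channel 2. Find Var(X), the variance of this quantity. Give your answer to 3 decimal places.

1.528

Per component, 1: μ=1.5, E[X²]=3.5; 2: μ=0.851852, E[X²]=2.30316.
E[X] = 0.47·1.5 + 0.53·0.851852 = 1.15648.
E[X²] = 0.47·3.5 + 0.53·2.30316 = 2.86567.
Var(X) = E[X²] − (E[X])² = 2.86567 − 1.33745 = 1.52822.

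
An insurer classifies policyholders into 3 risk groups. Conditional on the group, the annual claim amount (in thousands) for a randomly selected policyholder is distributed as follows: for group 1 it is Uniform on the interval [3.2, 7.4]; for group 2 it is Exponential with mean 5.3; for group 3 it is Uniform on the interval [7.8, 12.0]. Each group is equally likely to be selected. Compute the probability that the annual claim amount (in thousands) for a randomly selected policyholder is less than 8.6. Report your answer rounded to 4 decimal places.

Conditional on each group, P(X < 8.6): 1: 1; 2: 0.802623; 3: 0.190476.
By total probability, P(X < 8.6) = 0.333333·1 + 0.333333·0.802623 + 0.333333·0.190476 = 0.664367.

0.6644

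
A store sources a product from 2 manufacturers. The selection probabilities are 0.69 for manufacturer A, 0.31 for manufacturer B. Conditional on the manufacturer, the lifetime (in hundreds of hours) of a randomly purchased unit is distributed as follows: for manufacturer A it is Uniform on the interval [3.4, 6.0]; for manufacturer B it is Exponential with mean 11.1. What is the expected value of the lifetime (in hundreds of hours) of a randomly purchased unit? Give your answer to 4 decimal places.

6.6840

Component means — A: 4.7; B: 11.1.
E[X] = 0.69·4.7 + 0.31·11.1 = 6.684.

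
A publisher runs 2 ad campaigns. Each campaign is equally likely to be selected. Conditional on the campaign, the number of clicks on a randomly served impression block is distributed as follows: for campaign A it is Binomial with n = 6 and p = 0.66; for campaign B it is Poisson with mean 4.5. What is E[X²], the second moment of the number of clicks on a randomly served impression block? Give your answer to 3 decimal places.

20.889

For each component E[X²] = Var + (mean)², giving A: 17.028; B: 24.75.
Overall E[X²] = 0.5·17.028 + 0.5·24.75 = 20.889.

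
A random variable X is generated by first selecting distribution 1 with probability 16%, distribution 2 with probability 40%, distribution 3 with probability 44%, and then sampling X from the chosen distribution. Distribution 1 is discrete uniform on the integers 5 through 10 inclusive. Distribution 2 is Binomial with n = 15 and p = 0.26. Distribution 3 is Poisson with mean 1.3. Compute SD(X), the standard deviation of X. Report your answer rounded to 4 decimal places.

2.6303

Per component, 1: μ=7.5, E[X²]=59.1667; 2: μ=3.9, E[X²]=18.096; 3: μ=1.3, E[X²]=2.99.
E[X] = 0.16·7.5 + 0.4·3.9 + 0.44·1.3 = 3.332.
E[X²] = 0.16·59.1667 + 0.4·18.096 + 0.44·2.99 = 18.0207.
Var(X) = E[X²] − (E[X])² = 18.0207 − 11.1022 = 6.91844.
SD(X) = √6.91844 = 2.63029.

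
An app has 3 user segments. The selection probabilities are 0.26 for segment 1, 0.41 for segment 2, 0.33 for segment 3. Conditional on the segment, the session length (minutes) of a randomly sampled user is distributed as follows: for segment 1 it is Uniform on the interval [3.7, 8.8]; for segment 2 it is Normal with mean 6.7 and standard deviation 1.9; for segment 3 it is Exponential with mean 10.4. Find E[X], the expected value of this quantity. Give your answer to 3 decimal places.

Component means — 1: 6.25; 2: 6.7; 3: 10.4.
E[X] = 0.26·6.25 + 0.41·6.7 + 0.33·10.4 = 7.804.

7.804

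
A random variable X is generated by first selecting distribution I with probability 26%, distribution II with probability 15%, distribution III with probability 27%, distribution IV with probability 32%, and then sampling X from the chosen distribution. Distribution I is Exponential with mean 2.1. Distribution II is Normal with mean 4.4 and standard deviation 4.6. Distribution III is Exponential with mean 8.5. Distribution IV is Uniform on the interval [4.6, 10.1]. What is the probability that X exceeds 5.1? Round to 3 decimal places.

Conditional on each component, P(X > 5.1): I: 0.0881627; II: 0.439525; III: 0.548812; IV: 0.909091.
By total probability, P(X > 5.1) = 0.26·0.0881627 + 0.15·0.439525 + 0.27·0.548812 + 0.32·0.909091 = 0.527939.

0.528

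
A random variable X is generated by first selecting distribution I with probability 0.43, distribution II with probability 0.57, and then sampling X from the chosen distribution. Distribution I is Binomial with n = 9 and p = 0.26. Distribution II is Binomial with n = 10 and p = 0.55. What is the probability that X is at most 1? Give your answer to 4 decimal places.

0.1217

Conditional on each component, P(X ≤ 1): I: 0.276952; II: 0.00450225.
By total probability, P(X ≤ 1) = 0.43·0.276952 + 0.57·0.00450225 = 0.121656.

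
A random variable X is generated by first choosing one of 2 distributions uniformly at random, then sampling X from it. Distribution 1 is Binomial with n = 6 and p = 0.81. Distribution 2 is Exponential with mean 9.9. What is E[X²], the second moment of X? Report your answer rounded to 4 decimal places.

110.2815

For each component E[X²] = Var + (mean)², giving 1: 24.543; 2: 196.02.
Overall E[X²] = 0.5·24.543 + 0.5·196.02 = 110.282.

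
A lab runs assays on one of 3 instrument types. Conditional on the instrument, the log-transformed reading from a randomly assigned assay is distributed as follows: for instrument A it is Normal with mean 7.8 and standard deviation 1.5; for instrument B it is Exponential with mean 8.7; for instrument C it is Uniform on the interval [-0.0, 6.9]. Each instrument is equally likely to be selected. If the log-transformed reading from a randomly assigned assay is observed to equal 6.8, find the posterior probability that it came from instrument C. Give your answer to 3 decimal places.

Likelihoods f(6.8 | ·): A: 0.212965; B: 0.0526056; C: 0.144928.
Posterior ∝ prior × likelihood. Numerator for C: 0.333333·0.144928 = 0.0483092.
Normalizing constant: 0.333333·0.212965 + 0.333333·0.0526056 + 0.333333·0.144928 = 0.136833.
P(C | observation) = 0.0483092 / 0.136833 = 0.353053.

0.353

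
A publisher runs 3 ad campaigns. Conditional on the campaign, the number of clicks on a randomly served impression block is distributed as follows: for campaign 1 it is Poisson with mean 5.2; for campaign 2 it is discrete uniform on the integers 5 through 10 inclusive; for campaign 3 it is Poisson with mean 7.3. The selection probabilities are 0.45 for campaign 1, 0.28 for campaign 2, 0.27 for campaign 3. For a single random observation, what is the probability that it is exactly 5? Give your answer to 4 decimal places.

Conditional on each campaign, P(X = 5): 1: 0.174785; 2: 0.166667; 3: 0.116703.
By total probability, P(X = 5) = 0.45·0.174785 + 0.28·0.166667 + 0.27·0.116703 = 0.15683.

0.1568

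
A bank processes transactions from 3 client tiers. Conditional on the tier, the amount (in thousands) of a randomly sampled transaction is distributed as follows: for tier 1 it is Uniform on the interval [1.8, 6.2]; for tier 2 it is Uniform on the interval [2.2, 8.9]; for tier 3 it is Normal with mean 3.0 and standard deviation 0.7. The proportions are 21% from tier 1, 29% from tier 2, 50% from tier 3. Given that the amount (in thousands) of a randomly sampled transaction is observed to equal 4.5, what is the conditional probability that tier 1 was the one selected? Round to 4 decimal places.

Likelihoods f(4.5 | ·): 1: 0.227273; 2: 0.149254; 3: 0.057373.
Posterior ∝ prior × likelihood. Numerator for 1: 0.21·0.227273 = 0.0477273.
Normalizing constant: 0.21·0.227273 + 0.29·0.149254 + 0.5·0.057373 = 0.119697.
P(1 | observation) = 0.0477273 / 0.119697 = 0.398733.

0.3987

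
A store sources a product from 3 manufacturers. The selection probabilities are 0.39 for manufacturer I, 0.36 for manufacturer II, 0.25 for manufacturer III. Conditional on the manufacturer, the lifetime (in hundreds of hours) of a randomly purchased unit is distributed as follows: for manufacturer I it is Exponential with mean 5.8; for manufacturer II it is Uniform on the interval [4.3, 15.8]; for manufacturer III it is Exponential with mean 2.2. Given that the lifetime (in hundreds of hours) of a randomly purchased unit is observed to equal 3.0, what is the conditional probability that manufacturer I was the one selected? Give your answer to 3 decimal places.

0.580

Likelihoods f(3.0 | ·): I: 0.102787; II: 0; III: 0.116241.
Posterior ∝ prior × likelihood. Numerator for I: 0.39·0.102787 = 0.0400868.
Normalizing constant: 0.39·0.102787 + 0.36·0 + 0.25·0.116241 = 0.0691469.
P(I | observation) = 0.0400868 / 0.0691469 = 0.579734.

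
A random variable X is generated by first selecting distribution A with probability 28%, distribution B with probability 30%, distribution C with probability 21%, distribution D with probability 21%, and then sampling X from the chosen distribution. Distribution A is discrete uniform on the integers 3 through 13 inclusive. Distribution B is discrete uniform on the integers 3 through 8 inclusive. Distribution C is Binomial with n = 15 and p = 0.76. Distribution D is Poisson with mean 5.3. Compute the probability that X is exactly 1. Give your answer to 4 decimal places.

Conditional on each component, P(X = 1): A: 0; B: 0; C: 2.39807e-08; D: 0.0264554.
By total probability, P(X = 1) = 0.28·0 + 0.3·0 + 0.21·2.39807e-08 + 0.21·0.0264554 = 0.00555565.

0.0056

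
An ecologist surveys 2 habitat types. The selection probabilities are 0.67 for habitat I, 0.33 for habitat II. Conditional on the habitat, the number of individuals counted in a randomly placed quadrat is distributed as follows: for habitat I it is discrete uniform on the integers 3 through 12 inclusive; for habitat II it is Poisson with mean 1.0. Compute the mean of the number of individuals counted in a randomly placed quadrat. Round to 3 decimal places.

5.355

Component means — I: 7.5; II: 1.
E[X] = 0.67·7.5 + 0.33·1 = 5.355.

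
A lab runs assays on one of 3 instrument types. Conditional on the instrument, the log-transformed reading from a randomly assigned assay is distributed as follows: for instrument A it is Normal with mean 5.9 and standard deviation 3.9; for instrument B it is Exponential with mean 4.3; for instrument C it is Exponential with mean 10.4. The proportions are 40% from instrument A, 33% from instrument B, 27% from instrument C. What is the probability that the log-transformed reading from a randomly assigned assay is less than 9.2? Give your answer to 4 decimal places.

0.7702

Conditional on each instrument, P(X < 9.2): A: 0.801267; B: 0.88229; C: 0.587127.
By total probability, P(X < 9.2) = 0.4·0.801267 + 0.33·0.88229 + 0.27·0.587127 = 0.770187.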